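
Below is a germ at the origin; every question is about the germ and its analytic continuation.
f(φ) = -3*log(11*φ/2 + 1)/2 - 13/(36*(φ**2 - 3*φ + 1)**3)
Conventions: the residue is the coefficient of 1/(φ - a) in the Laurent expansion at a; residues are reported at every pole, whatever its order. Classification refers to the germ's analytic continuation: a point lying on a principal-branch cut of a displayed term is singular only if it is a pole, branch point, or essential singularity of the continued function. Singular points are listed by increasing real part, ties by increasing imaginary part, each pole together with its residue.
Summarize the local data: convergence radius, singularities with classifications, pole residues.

Denominator factor (φ**2 - 3*φ + 1)^3: discriminant 5, real irrational roots 3/2 + (1/2)*sqrt(5) and 3/2 - (1/2)*sqrt(5); poles of order 3, moduli 3/2 + (1/2)*sqrt(5) and 3/2 - (1/2)*sqrt(5).
Branch term (-3/2)*log(1 - φ/(-2/11)): its argument vanishes at φ = -2/11, a logarithmic branch point, modulus 2/11.
The radius of convergence is the smallest modulus among the singular points: 2/11.
The branch term is analytic at 3/2 - (1/2)*sqrt(5) and contributes nothing to the residue; only the rational part matters.
The factor φ**2 - 3*φ + 1 splits as (φ - a)(φ - a') with a = 3/2 - (1/2)*sqrt(5), a' = 3/2 + (1/2)*sqrt(5). At the order-3 pole a set g(φ) = (φ - a)^3*(rational part) = [-13/36] / (φ - a')^3.
Order-3 pole: residue = g''(a)/2; g''(3/2 - (1/2)*sqrt(5)) = (13/375)*sqrt(5), so the residue is (13/750)*sqrt(5).
The branch term is analytic at 3/2 + (1/2)*sqrt(5) and contributes nothing to the residue; only the rational part matters.
The factor φ**2 - 3*φ + 1 splits as (φ - a)(φ - a') with a = 3/2 + (1/2)*sqrt(5), a' = 3/2 - (1/2)*sqrt(5). At the order-3 pole a set g(φ) = (φ - a)^3*(rational part) = [-13/36] / (φ - a')^3.
Order-3 pole: residue = g''(a)/2; g''(3/2 + (1/2)*sqrt(5)) = -(13/375)*sqrt(5), so the residue is -(13/750)*sqrt(5).
List the singular points by increasing real part (a conjugate pair: the negative imaginary part first).

Radius of convergence at 0: 2/11.
At -2/11: a logarithmic branch point.
At 3/2 - (1/2)*sqrt(5): a pole of order 3; residue (13/750)*sqrt(5).
At 3/2 + (1/2)*sqrt(5): a pole of order 3; residue -(13/750)*sqrt(5).


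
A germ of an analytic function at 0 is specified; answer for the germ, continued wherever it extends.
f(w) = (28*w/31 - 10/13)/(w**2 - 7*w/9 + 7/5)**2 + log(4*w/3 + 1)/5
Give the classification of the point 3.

Denominator factors: w**2 - 7*w/9 + 7/5 = 121/15 at w = 3 — none vanishes.
Branch term log(1 - w/(-3/4)): argument at 3 is 5, nonzero, so 3 is not its branch point (a point on a principal cut is still regular for the continued germ).
So the germ continues analytically to 3.

The point is a regular point.


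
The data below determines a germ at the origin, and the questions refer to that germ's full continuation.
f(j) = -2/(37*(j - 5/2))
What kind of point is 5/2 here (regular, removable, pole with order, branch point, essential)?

The denominator factor j - 5/2 vanishes at 5/2 and appears to the power 1; the numerator there equals -2/37, nonzero, and no other factor vanishes.
Hence a pole whose order is the multiplicity, 1.

The point is a pole of order 1.


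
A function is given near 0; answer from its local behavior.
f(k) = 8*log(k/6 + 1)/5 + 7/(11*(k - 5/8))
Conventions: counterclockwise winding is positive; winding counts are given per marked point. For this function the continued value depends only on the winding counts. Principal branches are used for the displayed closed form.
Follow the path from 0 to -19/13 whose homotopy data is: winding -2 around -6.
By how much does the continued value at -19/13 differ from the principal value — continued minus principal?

Continued minus principal equals -(32/5)*pi*i.

The rational part is single-valued and drops out of the difference; each branch term changes only by its own monodromy.
(8/5)*log(1 - k/(-6)): each positive loop around -6 adds 2*pi*i to the log, so winding -2 contributes (8/5)*(-2)*2*pi*i = -(32/5)*pi*i.
Summing the contributions at k = -19/13 gives -(32/5)*pi*i.


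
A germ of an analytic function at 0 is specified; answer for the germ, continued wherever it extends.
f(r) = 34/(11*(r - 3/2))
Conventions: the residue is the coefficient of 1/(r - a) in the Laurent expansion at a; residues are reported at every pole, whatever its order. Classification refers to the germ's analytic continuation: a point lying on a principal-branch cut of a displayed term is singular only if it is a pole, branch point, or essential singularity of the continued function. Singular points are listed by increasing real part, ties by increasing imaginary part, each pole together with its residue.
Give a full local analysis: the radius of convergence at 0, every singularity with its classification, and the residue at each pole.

Radius of convergence at 0: 3/2.
At 3/2: a pole of order 1; residue 34/11.

Denominator factor (r - 3/2): pole of order 1 at 3/2, modulus 3/2.
The radius of convergence is the smallest modulus among the singular points: 3/2.
At the order-1 pole 3/2 set g(r) = (r - (3/2))*f(r) = 34/11.
Simple pole: residue = g(a) at a = 3/2, which is 34/11.


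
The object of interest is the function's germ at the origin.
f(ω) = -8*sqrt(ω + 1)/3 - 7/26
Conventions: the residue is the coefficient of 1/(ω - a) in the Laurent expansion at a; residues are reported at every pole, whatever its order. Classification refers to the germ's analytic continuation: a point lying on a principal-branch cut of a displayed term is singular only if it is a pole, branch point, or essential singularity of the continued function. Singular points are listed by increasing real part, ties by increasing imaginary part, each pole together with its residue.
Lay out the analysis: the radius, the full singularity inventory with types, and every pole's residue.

Radius of convergence at 0: 1.
At -1: an algebraic (square-root) branch point.

Branch term (-8/3)*sqrt(1 - ω/(-1)): its argument vanishes at ω = -1, a square-root branch point, modulus 1.
The radius of convergence is the smallest modulus among the singular points: 1.


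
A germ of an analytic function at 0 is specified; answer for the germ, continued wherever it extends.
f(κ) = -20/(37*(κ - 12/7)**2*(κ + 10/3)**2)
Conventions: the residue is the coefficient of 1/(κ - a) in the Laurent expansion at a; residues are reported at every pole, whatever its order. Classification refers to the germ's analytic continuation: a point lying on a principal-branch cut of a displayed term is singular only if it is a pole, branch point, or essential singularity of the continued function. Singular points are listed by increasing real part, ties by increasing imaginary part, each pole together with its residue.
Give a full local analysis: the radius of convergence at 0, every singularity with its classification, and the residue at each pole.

Radius of convergence at 0: 12/7.
At -10/3: a pole of order 2; residue -46305/5508449.
At 12/7: a pole of order 2; residue 46305/5508449.

Denominator factor (κ - 12/7)^2: pole of order 2 at 12/7, modulus 12/7.
Denominator factor (κ + 10/3)^2: pole of order 2 at -10/3, modulus 10/3.
The radius of convergence is the smallest modulus among the singular points: 12/7.
At the order-2 pole -10/3 set g(κ) = (κ - (-10/3))^2*f(κ) = -20/(37*(κ - 12/7)**2).
Order-2 pole: residue = g'(a); g'(-10/3) = -46305/5508449, so the residue is -46305/5508449.
At the order-2 pole 12/7 set g(κ) = (κ - (12/7))^2*f(κ) = -20/(37*(κ + 10/3)**2).
Order-2 pole: residue = g'(a); g'(12/7) = 46305/5508449, so the residue is 46305/5508449.
List the singular points by increasing real part (a conjugate pair: the negative imaginary part first).


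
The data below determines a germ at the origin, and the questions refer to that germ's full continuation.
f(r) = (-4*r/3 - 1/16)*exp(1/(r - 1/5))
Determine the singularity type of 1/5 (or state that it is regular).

The point is an essential singularity.

The exponent 1/(r - (1/5)) has a pole at 1/5, so exp(1/(r - (1/5))) takes every nonzero value near it: an essential singularity (not a pole of any order).


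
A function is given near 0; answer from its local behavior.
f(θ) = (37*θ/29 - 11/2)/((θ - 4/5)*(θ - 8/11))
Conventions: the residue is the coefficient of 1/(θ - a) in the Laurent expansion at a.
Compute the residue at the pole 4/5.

The residue is -14289/232.

At the order-1 pole 4/5 set g(θ) = (θ - (4/5))*f(θ) = (37*θ/29 - 11/2)/(θ - 8/11).
Simple pole: residue = g(a) at a = 4/5, which is -14289/232.


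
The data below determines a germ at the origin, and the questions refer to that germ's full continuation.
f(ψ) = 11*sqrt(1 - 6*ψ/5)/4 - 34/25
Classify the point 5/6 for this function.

The point is an algebraic (square-root) branch point.

The term (11/4)*sqrt(1 - ψ/(5/6)) has argument 1 - 5/6/(5/6) = 0 at 5/6: a square-root (algebraic, two-sheeted) branch point; the remaining terms are analytic or single-valued there.


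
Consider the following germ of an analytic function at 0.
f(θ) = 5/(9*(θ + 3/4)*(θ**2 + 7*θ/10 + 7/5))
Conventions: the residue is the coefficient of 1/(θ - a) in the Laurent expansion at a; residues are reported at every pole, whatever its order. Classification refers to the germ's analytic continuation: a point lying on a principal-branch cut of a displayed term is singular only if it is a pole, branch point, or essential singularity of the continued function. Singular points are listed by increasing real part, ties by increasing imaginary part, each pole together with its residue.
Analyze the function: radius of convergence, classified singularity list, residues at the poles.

Radius of convergence at 0: 3/4.
At -3/4: a pole of order 1; residue 80/207.
At (-7/20) - ((1/20)*sqrt(511))*i: a pole of order 1; residue (-40/207) + ((320/105777)*sqrt(511))*i.
At (-7/20) + ((1/20)*sqrt(511))*i: a pole of order 1; residue (-40/207) - ((320/105777)*sqrt(511))*i.

Denominator factor (θ + 3/4): pole of order 1 at -3/4, modulus 3/4.
Denominator factor (θ**2 + 7*θ/10 + 7/5): discriminant -511/100, complex-conjugate roots (-7/20) + ((1/20)*sqrt(511))*i and (-7/20) - ((1/20)*sqrt(511))*i; poles of order 1, moduli (1/5)*sqrt(35) and (1/5)*sqrt(35).
The radius of convergence is the smallest modulus among the singular points: 3/4.
At the order-1 pole -3/4 set g(θ) = (θ - (-3/4))*f(θ) = 5/(9*(θ**2 + 7*θ/10 + 7/5)).
Simple pole: residue = g(a) at a = -3/4, which is 80/207.
The factor θ**2 + 7*θ/10 + 7/5 splits as (θ - a)(θ - a') with a = (-7/20) - ((1/20)*sqrt(511))*i, a' = (-7/20) + ((1/20)*sqrt(511))*i. At the order-1 pole a set g(θ) = (θ - a)*f(θ) = [5/(9*(θ + 3/4))] / (θ - a').
Simple pole: residue = g(a) at a = (-7/20) - ((1/20)*sqrt(511))*i, which is (-40/207) + ((320/105777)*sqrt(511))*i.
The factor θ**2 + 7*θ/10 + 7/5 splits as (θ - a)(θ - a') with a = (-7/20) + ((1/20)*sqrt(511))*i, a' = (-7/20) - ((1/20)*sqrt(511))*i. At the order-1 pole a set g(θ) = (θ - a)*f(θ) = [5/(9*(θ + 3/4))] / (θ - a').
Simple pole: residue = g(a) at a = (-7/20) + ((1/20)*sqrt(511))*i, which is (-40/207) - ((320/105777)*sqrt(511))*i.
List the singular points by increasing real part (a conjugate pair: the negative imaginary part first).


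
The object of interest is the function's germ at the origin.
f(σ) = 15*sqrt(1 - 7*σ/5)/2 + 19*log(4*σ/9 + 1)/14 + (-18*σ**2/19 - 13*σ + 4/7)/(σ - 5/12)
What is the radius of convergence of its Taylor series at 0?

The radius of convergence is 5/12.

Denominator factor (σ - 5/12): pole of order 1 at 5/12, modulus 5/12.
Branch term (15/2)*sqrt(1 - σ/(5/7)): its argument vanishes at σ = 5/7, a square-root branch point, modulus 5/7.
Branch term (19/14)*log(1 - σ/(-9/4)): its argument vanishes at σ = -9/4, a logarithmic branch point, modulus 9/4.
The radius of convergence is the smallest modulus among the singular points: 5/12.


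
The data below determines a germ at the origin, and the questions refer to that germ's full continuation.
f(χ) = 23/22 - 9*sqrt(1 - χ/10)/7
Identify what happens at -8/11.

There is no denominator, hence no pole anywhere.
Branch term sqrt(1 - χ/(10)): argument at -8/11 is 59/55, nonzero, so -8/11 is not its branch point (a point on a principal cut is still regular for the continued germ).
So the germ continues analytically to -8/11.

The point is a regular point.


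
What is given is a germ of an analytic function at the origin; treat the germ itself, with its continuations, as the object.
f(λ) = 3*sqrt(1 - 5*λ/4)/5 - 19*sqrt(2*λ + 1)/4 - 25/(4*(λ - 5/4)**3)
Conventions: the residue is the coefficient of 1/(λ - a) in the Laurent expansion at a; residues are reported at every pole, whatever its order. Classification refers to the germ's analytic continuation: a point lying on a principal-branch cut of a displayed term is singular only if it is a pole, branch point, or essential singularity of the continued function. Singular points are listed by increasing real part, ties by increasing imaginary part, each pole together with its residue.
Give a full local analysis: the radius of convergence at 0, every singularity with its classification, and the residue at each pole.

Radius of convergence at 0: 1/2.
At -1/2: an algebraic (square-root) branch point.
At 4/5: an algebraic (square-root) branch point.
At 5/4: a pole of order 3; residue 0.

Denominator factor (λ - 5/4)^3: pole of order 3 at 5/4, modulus 5/4.
Branch term (-19/4)*sqrt(1 - λ/(-1/2)): its argument vanishes at λ = -1/2, a square-root branch point, modulus 1/2.
Branch term (3/5)*sqrt(1 - λ/(4/5)): its argument vanishes at λ = 4/5, a square-root branch point, modulus 4/5.
The radius of convergence is the smallest modulus among the singular points: 1/2.
The branch terms are analytic at 5/4 and contribute nothing to the residue; only the rational part matters.
At the order-3 pole 5/4 set g(λ) = (λ - (5/4))^3*(rational part) = -25/4.
Order-3 pole: residue = g''(a)/2; g''(5/4) = 0, so the residue is 0.
List the singular points by increasing real part (a conjugate pair: the negative imaginary part first).


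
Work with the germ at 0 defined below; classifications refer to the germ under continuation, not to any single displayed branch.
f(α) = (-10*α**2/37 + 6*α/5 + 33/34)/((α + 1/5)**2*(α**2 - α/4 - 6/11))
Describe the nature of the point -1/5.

The point is a pole of order 2.

The denominator factor α + 1/5 vanishes at -1/5 and appears to the power 2; the numerator there equals 22637/31450, nonzero, and no other factor vanishes.
Hence a pole whose order is the multiplicity, 2.


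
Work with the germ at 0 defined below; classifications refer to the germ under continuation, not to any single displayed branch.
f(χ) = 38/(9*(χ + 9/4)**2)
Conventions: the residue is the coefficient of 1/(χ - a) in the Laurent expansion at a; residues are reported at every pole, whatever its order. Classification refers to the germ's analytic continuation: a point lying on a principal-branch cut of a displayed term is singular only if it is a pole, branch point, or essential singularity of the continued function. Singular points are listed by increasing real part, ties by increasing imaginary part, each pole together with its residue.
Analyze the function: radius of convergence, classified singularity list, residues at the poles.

Radius of convergence at 0: 9/4.
At -9/4: a pole of order 2; residue 0.

Denominator factor (χ + 9/4)^2: pole of order 2 at -9/4, modulus 9/4.
The radius of convergence is the smallest modulus among the singular points: 9/4.
At the order-2 pole -9/4 set g(χ) = (χ - (-9/4))^2*f(χ) = 38/9.
Order-2 pole: residue = g'(a); g'(-9/4) = 0, so the residue is 0.


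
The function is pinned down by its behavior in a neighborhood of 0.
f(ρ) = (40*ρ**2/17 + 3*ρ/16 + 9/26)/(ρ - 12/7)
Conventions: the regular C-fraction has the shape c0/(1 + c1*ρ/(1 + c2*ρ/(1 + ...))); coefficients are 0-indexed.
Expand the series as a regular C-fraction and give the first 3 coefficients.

The regular C-fraction coefficients are [-21/104, -9/8, -60593/11016].

Taylor coefficients (expand at 0): a_0 = -21/104, a_1 = -189/832, a_2 = -255451/169728.
c0 = a_0 = -21/104. Peel one level at a time: if S = 1 + c*ρ/S' with S'(0) = 1, then c is the ρ-coefficient of S and S' = c*ρ/(S - 1).
S_1 = c0/f = 1 + (-9/8)*ρ + (-60593/9792)*ρ^2 + ...; c1 = -9/8.
S_2 = c1*ρ/(S_1 - 1) = 1 + (-60593/11016)*ρ + ...; c2 = -60593/11016.


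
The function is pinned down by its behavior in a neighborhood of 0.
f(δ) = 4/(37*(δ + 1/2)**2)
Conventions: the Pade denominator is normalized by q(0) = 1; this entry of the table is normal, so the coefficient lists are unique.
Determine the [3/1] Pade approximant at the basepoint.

The Pade approximant has numerator coefficients [16/37, -24/37, 32/37, -32/37]; denominator coefficients [1, 5/2].

Taylor coefficients needed (expand at 0): a_0 = 16/37, a_1 = -64/37, a_2 = 192/37, a_3 = -512/37, a_4 = 1280/37.
Write the denominator as Q(δ) = 1 + q1*δ. Requiring Q*f - P = O(δ^5) with deg P <= 3 kills the coefficients of δ^4..δ^4 in Q*f:
  δ^4: a_4 + q1*a_3 = 0, i.e. 1280/37 + (-512/37)*q1 = 0.
Solving this linear system: q1 = 5/2.
The numerator is Q*f truncated at degree 3: P0 = a_0 = 16/37; P1 = a_1 + q1*a_0 = -24/37; P2 = a_2 + q1*a_1 = 32/37; P3 = a_3 + q1*a_2 = -32/37.


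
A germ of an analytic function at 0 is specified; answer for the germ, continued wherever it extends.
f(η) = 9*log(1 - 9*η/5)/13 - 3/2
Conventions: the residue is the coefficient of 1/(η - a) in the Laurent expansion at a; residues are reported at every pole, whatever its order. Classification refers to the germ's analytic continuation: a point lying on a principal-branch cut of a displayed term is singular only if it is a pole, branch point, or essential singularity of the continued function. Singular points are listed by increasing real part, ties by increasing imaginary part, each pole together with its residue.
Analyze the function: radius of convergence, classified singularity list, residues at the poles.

Radius of convergence at 0: 5/9.
At 5/9: a logarithmic branch point.

Branch term (9/13)*log(1 - η/(5/9)): its argument vanishes at η = 5/9, a logarithmic branch point, modulus 5/9.
The radius of convergence is the smallest modulus among the singular points: 5/9.


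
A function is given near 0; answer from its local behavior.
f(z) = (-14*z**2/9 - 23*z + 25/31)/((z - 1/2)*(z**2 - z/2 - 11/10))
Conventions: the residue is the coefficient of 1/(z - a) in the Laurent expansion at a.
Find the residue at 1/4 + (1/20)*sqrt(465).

The factor z**2 - z/2 - 11/10 splits as (z - a)(z - a') with a = 1/4 + (1/20)*sqrt(465), a' = 1/4 - (1/20)*sqrt(465). At the order-1 pole a set g(z) = (z - a)*f(z) = [(-14*z**2/9 - 23*z + 25/31)/(z - 1/2)] / (z - a').
Simple pole: residue = g(a) at a = 1/4 + (1/20)*sqrt(465), which is -1983/341 - (163795/285417)*sqrt(465).

The residue is -1983/341 - (163795/285417)*sqrt(465).


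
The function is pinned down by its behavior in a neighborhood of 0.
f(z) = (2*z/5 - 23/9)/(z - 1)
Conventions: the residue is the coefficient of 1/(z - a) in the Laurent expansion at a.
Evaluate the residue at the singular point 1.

At the order-1 pole 1 set g(z) = (z - (1))*f(z) = 2*z/5 - 23/9.
Simple pole: residue = g(a) at a = 1, which is -97/45.

The residue is -97/45.


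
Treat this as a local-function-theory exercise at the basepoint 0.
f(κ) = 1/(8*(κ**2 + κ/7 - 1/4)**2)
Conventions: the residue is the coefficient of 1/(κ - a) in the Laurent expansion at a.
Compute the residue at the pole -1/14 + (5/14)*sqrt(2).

The residue is -(343/2000)*sqrt(2).

The factor κ**2 + κ/7 - 1/4 splits as (κ - a)(κ - a') with a = -1/14 + (5/14)*sqrt(2), a' = -1/14 - (5/14)*sqrt(2). At the order-2 pole a set g(κ) = (κ - a)^2*f(κ) = [1/8] / (κ - a')^2.
Order-2 pole: residue = g'(a); g'(-1/14 + (5/14)*sqrt(2)) = -(343/2000)*sqrt(2), so the residue is -(343/2000)*sqrt(2).


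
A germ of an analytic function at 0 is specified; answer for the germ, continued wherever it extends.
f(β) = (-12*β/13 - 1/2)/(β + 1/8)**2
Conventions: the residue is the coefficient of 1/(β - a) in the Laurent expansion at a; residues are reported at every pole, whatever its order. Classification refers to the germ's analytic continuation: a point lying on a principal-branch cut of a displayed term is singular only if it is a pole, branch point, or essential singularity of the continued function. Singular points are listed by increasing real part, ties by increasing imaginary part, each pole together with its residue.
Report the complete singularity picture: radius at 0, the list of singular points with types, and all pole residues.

Denominator factor (β + 1/8)^2: pole of order 2 at -1/8, modulus 1/8.
The radius of convergence is the smallest modulus among the singular points: 1/8.
At the order-2 pole -1/8 set g(β) = (β - (-1/8))^2*f(β) = -12*β/13 - 1/2.
Order-2 pole: residue = g'(a); g'(-1/8) = -12/13, so the residue is -12/13.

Radius of convergence at 0: 1/8.
At -1/8: a pole of order 2; residue -12/13.


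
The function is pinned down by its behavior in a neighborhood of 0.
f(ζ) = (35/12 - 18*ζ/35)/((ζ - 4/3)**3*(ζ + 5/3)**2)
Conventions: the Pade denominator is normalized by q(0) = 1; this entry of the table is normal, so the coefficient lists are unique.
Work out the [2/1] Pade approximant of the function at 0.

The Pade approximant has numerator coefficients [-567/1280, 7857/518000, -1596718251/4641280000]; denominator coefficients [1, -4703/5180].

Taylor coefficients needed (expand at 0): a_0 = -567/1280, a_1 = -346761/896000, a_2 = -890109/1280000, a_3 = -113140071/179200000.
Write the denominator as Q(ζ) = 1 + q1*ζ. Requiring Q*f - P = O(ζ^4) with deg P <= 2 kills the coefficients of ζ^3..ζ^3 in Q*f:
  ζ^3: a_3 + q1*a_2 = 0, i.e. -113140071/179200000 + (-890109/1280000)*q1 = 0.
Solving this linear system: q1 = -4703/5180.
The numerator is Q*f truncated at degree 2: P0 = a_0 = -567/1280; P1 = a_1 + q1*a_0 = 7857/518000; P2 = a_2 + q1*a_1 = -1596718251/4641280000.


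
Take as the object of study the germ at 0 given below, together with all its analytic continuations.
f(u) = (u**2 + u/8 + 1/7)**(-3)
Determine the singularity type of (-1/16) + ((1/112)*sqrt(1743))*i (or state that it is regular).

The denominator factor u**2 + u/8 + 1/7 vanishes at (-1/16) + ((1/112)*sqrt(1743))*i and appears to the power 3; the numerator there equals 1, nonzero, and no other factor vanishes.
Hence a pole whose order is the multiplicity, 3.

The point is a pole of order 3.


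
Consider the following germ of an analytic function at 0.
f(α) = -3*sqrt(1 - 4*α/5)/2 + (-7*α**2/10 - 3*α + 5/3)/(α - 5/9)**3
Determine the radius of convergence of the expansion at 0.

The radius of convergence is 5/9.

Denominator factor (α - 5/9)^3: pole of order 3 at 5/9, modulus 5/9.
Branch term (-3/2)*sqrt(1 - α/(5/4)): its argument vanishes at α = 5/4, a square-root branch point, modulus 5/4.
The radius of convergence is the smallest modulus among the singular points: 5/9.


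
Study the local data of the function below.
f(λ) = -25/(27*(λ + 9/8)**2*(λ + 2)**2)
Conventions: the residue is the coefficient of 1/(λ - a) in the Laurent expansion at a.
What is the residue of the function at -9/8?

At the order-2 pole -9/8 set g(λ) = (λ - (-9/8))^2*f(λ) = -25/(27*(λ + 2)**2).
Order-2 pole: residue = g'(a); g'(-9/8) = 25600/9261, so the residue is 25600/9261.

The residue is 25600/9261.


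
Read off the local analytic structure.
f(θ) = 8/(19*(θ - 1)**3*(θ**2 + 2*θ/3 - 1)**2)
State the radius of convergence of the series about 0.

Denominator factor (θ**2 + 2*θ/3 - 1)^2: discriminant 40/9, real irrational roots -1/3 + (1/3)*sqrt(10) and -1/3 - (1/3)*sqrt(10); poles of order 2, moduli -1/3 + (1/3)*sqrt(10) and 1/3 + (1/3)*sqrt(10).
Denominator factor (θ - 1)^3: pole of order 3 at 1, modulus 1.
The radius of convergence is the smallest modulus among the singular points: -1/3 + (1/3)*sqrt(10).

The radius of convergence is -1/3 + (1/3)*sqrt(10).


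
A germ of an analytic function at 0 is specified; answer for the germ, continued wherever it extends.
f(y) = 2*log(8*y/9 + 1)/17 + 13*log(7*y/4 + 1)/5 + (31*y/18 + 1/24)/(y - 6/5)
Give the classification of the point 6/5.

The denominator factor y - 6/5 vanishes at 6/5 and appears to the power 1; the numerator there equals 253/120, nonzero, and no other factor vanishes.
The branch terms are analytic at this point.
Hence a pole whose order is the multiplicity, 1.

The point is a pole of order 1.


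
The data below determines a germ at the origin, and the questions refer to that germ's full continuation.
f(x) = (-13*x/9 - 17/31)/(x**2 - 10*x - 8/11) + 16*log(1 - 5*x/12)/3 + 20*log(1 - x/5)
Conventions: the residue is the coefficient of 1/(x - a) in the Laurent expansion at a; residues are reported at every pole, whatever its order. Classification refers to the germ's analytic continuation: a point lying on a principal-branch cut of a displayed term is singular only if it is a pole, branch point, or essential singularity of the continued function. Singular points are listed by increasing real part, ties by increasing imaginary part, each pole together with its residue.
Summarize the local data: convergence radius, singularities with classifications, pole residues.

Radius of convergence at 0: -5 + (1/11)*sqrt(3113).
At 5 - (1/11)*sqrt(3113): a pole of order 1; residue -13/18 + (1084/78957)*sqrt(3113).
At 12/5: a logarithmic branch point.
At 5: a logarithmic branch point.
At 5 + (1/11)*sqrt(3113): a pole of order 1; residue -13/18 - (1084/78957)*sqrt(3113).

Denominator factor (x**2 - 10*x - 8/11): discriminant 1132/11, real irrational roots 5 + (1/11)*sqrt(3113) and 5 - (1/11)*sqrt(3113); poles of order 1, moduli 5 + (1/11)*sqrt(3113) and -5 + (1/11)*sqrt(3113).
Branch term (20)*log(1 - x/(5)): its argument vanishes at x = 5, a logarithmic branch point, modulus 5.
Branch term (16/3)*log(1 - x/(12/5)): its argument vanishes at x = 12/5, a logarithmic branch point, modulus 12/5.
The radius of convergence is the smallest modulus among the singular points: -5 + (1/11)*sqrt(3113).
The branch terms are analytic at 5 - (1/11)*sqrt(3113) and contribute nothing to the residue; only the rational part matters.
The factor x**2 - 10*x - 8/11 splits as (x - a)(x - a') with a = 5 - (1/11)*sqrt(3113), a' = 5 + (1/11)*sqrt(3113). At the order-1 pole a set g(x) = (x - a)*(rational part) = [-13*x/9 - 17/31] / (x - a').
Simple pole: residue = g(a) at a = 5 - (1/11)*sqrt(3113), which is -13/18 + (1084/78957)*sqrt(3113).
The branch terms are analytic at 5 + (1/11)*sqrt(3113) and contribute nothing to the residue; only the rational part matters.
The factor x**2 - 10*x - 8/11 splits as (x - a)(x - a') with a = 5 + (1/11)*sqrt(3113), a' = 5 - (1/11)*sqrt(3113). At the order-1 pole a set g(x) = (x - a)*(rational part) = [-13*x/9 - 17/31] / (x - a').
Simple pole: residue = g(a) at a = 5 + (1/11)*sqrt(3113), which is -13/18 - (1084/78957)*sqrt(3113).
List the singular points by increasing real part (a conjugate pair: the negative imaginary part first).


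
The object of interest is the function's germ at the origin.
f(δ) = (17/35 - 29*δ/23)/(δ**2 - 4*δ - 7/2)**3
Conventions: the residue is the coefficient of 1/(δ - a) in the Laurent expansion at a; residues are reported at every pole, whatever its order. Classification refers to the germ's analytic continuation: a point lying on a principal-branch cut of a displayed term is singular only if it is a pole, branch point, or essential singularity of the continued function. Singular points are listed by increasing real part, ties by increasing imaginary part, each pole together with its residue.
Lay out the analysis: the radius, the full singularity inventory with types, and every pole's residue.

Radius of convergence at 0: -2 + (1/2)*sqrt(30).
At 2 - (1/2)*sqrt(30): a pole of order 3; residue (1639/3622500)*sqrt(30).
At 2 + (1/2)*sqrt(30): a pole of order 3; residue -(1639/3622500)*sqrt(30).

Denominator factor (δ**2 - 4*δ - 7/2)^3: discriminant 30, real irrational roots 2 + (1/2)*sqrt(30) and 2 - (1/2)*sqrt(30); poles of order 3, moduli 2 + (1/2)*sqrt(30) and -2 + (1/2)*sqrt(30).
The radius of convergence is the smallest modulus among the singular points: -2 + (1/2)*sqrt(30).
The factor δ**2 - 4*δ - 7/2 splits as (δ - a)(δ - a') with a = 2 - (1/2)*sqrt(30), a' = 2 + (1/2)*sqrt(30). At the order-3 pole a set g(δ) = (δ - a)^3*f(δ) = [17/35 - 29*δ/23] / (δ - a')^3.
Order-3 pole: residue = g''(a)/2; g''(2 - (1/2)*sqrt(30)) = (1639/1811250)*sqrt(30), so the residue is (1639/3622500)*sqrt(30).
The factor δ**2 - 4*δ - 7/2 splits as (δ - a)(δ - a') with a = 2 + (1/2)*sqrt(30), a' = 2 - (1/2)*sqrt(30). At the order-3 pole a set g(δ) = (δ - a)^3*f(δ) = [17/35 - 29*δ/23] / (δ - a')^3.
Order-3 pole: residue = g''(a)/2; g''(2 + (1/2)*sqrt(30)) = -(1639/1811250)*sqrt(30), so the residue is -(1639/3622500)*sqrt(30).
List the singular points by increasing real part (a conjugate pair: the negative imaginary part first).


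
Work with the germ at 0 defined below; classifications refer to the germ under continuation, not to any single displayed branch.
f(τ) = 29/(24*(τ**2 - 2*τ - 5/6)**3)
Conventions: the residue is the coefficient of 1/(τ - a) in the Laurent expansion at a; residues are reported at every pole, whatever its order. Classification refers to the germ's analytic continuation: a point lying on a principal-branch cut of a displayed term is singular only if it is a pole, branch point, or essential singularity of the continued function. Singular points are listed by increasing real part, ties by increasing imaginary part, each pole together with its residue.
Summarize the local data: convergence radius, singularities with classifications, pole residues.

Denominator factor (τ**2 - 2*τ - 5/6)^3: discriminant 22/3, real irrational roots 1 + (1/6)*sqrt(66) and 1 - (1/6)*sqrt(66); poles of order 3, moduli 1 + (1/6)*sqrt(66) and -1 + (1/6)*sqrt(66).
The radius of convergence is the smallest modulus among the singular points: -1 + (1/6)*sqrt(66).
The factor τ**2 - 2*τ - 5/6 splits as (τ - a)(τ - a') with a = 1 - (1/6)*sqrt(66), a' = 1 + (1/6)*sqrt(66). At the order-3 pole a set g(τ) = (τ - a)^3*f(τ) = [29/24] / (τ - a')^3.
Order-3 pole: residue = g''(a)/2; g''(1 - (1/6)*sqrt(66)) = -(261/21296)*sqrt(66), so the residue is -(261/42592)*sqrt(66).
The factor τ**2 - 2*τ - 5/6 splits as (τ - a)(τ - a') with a = 1 + (1/6)*sqrt(66), a' = 1 - (1/6)*sqrt(66). At the order-3 pole a set g(τ) = (τ - a)^3*f(τ) = [29/24] / (τ - a')^3.
Order-3 pole: residue = g''(a)/2; g''(1 + (1/6)*sqrt(66)) = (261/21296)*sqrt(66), so the residue is (261/42592)*sqrt(66).
List the singular points by increasing real part (a conjugate pair: the negative imaginary part first).

Radius of convergence at 0: -1 + (1/6)*sqrt(66).
At 1 - (1/6)*sqrt(66): a pole of order 3; residue -(261/42592)*sqrt(66).
At 1 + (1/6)*sqrt(66): a pole of order 3; residue (261/42592)*sqrt(66).


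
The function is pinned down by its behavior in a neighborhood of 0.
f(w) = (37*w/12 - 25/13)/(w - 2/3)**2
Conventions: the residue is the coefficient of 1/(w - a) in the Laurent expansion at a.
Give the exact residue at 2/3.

At the order-2 pole 2/3 set g(w) = (w - (2/3))^2*f(w) = 37*w/12 - 25/13.
Order-2 pole: residue = g'(a); g'(2/3) = 37/12, so the residue is 37/12.

The residue is 37/12.


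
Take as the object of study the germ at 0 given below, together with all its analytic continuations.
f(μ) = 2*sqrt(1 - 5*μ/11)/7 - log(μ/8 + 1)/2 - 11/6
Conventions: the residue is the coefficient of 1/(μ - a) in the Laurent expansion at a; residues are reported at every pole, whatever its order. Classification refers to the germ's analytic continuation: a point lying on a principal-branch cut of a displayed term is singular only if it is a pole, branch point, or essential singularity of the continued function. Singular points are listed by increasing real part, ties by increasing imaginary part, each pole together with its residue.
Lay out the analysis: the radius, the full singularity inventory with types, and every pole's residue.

Radius of convergence at 0: 11/5.
At -8: a logarithmic branch point.
At 11/5: an algebraic (square-root) branch point.

Branch term (2/7)*sqrt(1 - μ/(11/5)): its argument vanishes at μ = 11/5, a square-root branch point, modulus 11/5.
Branch term (-1/2)*log(1 - μ/(-8)): its argument vanishes at μ = -8, a logarithmic branch point, modulus 8.
The radius of convergence is the smallest modulus among the singular points: 11/5.
List the singular points by increasing real part (a conjugate pair: the negative imaginary part first).


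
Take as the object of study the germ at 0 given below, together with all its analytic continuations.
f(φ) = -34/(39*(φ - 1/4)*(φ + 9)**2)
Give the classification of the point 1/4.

The point is a pole of order 1.

The denominator factor φ - 1/4 vanishes at 1/4 and appears to the power 1; the numerator there equals -34/39, nonzero, and no other factor vanishes.
Hence a pole whose order is the multiplicity, 1.


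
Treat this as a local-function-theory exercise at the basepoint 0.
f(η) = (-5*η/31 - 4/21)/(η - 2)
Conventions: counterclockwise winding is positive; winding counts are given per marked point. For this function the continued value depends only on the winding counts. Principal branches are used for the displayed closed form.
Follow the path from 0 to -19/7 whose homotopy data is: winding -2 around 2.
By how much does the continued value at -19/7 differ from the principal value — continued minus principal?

The function is rational, hence single-valued: continuing it around any pole returns the same value, so the difference is 0.

Continued minus principal equals 0.


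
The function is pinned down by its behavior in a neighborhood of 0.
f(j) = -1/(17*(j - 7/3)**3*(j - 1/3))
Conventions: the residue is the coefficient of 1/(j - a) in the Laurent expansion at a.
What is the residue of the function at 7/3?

At the order-3 pole 7/3 set g(j) = (j - (7/3))^3*f(j) = -1/(17*(j - 1/3)).
Order-3 pole: residue = g''(a)/2; g''(7/3) = -1/68, so the residue is -1/136.

The residue is -1/136.


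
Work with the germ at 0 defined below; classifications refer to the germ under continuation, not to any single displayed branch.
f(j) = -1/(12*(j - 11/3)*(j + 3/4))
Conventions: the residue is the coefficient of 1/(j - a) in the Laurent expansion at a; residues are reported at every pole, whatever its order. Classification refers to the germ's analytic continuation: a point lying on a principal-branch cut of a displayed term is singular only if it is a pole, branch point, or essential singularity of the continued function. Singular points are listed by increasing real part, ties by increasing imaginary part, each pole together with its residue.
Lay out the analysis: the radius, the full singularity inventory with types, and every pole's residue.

Denominator factor (j - 11/3): pole of order 1 at 11/3, modulus 11/3.
Denominator factor (j + 3/4): pole of order 1 at -3/4, modulus 3/4.
The radius of convergence is the smallest modulus among the singular points: 3/4.
At the order-1 pole -3/4 set g(j) = (j - (-3/4))*f(j) = -1/(12*(j - 11/3)).
Simple pole: residue = g(a) at a = -3/4, which is 1/53.
At the order-1 pole 11/3 set g(j) = (j - (11/3))*f(j) = -1/(12*(j + 3/4)).
Simple pole: residue = g(a) at a = 11/3, which is -1/53.
List the singular points by increasing real part (a conjugate pair: the negative imaginary part first).

Radius of convergence at 0: 3/4.
At -3/4: a pole of order 1; residue 1/53.
At 11/3: a pole of order 1; residue -1/53.


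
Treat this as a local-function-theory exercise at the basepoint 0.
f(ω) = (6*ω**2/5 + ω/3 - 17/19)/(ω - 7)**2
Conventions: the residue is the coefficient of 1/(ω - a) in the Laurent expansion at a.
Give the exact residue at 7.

The residue is 257/15.

At the order-2 pole 7 set g(ω) = (ω - (7))^2*f(ω) = 6*ω**2/5 + ω/3 - 17/19.
Order-2 pole: residue = g'(a); g'(7) = 257/15, so the residue is 257/15.


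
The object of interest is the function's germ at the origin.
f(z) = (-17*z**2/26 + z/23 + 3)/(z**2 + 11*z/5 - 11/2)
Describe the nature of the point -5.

Denominator factors: z**2 + 11*z/5 - 11/2 = 17/2 at z = -5 — none vanishes.
So the germ continues analytically to -5.

The point is a regular point.


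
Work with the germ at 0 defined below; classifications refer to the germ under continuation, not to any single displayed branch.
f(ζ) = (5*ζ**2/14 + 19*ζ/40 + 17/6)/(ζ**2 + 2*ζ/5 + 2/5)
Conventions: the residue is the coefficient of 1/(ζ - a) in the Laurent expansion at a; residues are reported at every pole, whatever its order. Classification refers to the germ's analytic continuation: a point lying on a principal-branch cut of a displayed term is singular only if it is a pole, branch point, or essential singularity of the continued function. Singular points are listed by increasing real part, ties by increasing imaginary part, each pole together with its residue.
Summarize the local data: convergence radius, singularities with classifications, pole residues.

Radius of convergence at 0: (1/5)*sqrt(10).
At (-1/5) - (3/5)*i: a pole of order 1; residue (93/560) + (11021/5040)*i.
At (-1/5) + (3/5)*i: a pole of order 1; residue (93/560) - (11021/5040)*i.

Denominator factor (ζ**2 + 2*ζ/5 + 2/5): discriminant -36/25, complex-conjugate roots (-1/5) + (3/5)*i and (-1/5) - (3/5)*i; poles of order 1, moduli (1/5)*sqrt(10) and (1/5)*sqrt(10).
The radius of convergence is the smallest modulus among the singular points: (1/5)*sqrt(10).
The factor ζ**2 + 2*ζ/5 + 2/5 splits as (ζ - a)(ζ - a') with a = (-1/5) - (3/5)*i, a' = (-1/5) + (3/5)*i. At the order-1 pole a set g(ζ) = (ζ - a)*f(ζ) = [5*ζ**2/14 + 19*ζ/40 + 17/6] / (ζ - a').
Simple pole: residue = g(a) at a = (-1/5) - (3/5)*i, which is (93/560) + (11021/5040)*i.
The factor ζ**2 + 2*ζ/5 + 2/5 splits as (ζ - a)(ζ - a') with a = (-1/5) + (3/5)*i, a' = (-1/5) - (3/5)*i. At the order-1 pole a set g(ζ) = (ζ - a)*f(ζ) = [5*ζ**2/14 + 19*ζ/40 + 17/6] / (ζ - a').
Simple pole: residue = g(a) at a = (-1/5) + (3/5)*i, which is (93/560) - (11021/5040)*i.
List the singular points by increasing real part (a conjugate pair: the negative imaginary part first).


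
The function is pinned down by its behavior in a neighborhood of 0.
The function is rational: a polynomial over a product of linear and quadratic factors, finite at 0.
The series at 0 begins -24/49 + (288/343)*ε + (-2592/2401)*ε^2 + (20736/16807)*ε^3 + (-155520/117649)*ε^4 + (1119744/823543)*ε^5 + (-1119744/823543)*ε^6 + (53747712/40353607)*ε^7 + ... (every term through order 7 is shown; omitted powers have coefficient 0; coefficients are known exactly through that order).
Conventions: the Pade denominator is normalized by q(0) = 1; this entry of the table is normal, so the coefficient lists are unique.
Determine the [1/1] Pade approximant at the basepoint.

Taylor coefficients needed (read off): a_0 = -24/49, a_1 = 288/343, a_2 = -2592/2401.
Write the denominator as Q(ε) = 1 + q1*ε. Requiring Q*f - P = O(ε^3) with deg P <= 1 kills the coefficients of ε^2..ε^2 in Q*f:
  ε^2: a_2 + q1*a_1 = 0, i.e. -2592/2401 + (288/343)*q1 = 0.
Solving this linear system: q1 = 9/7.
The numerator is Q*f truncated at degree 1: P0 = a_0 = -24/49; P1 = a_1 + q1*a_0 = 72/343.

The Pade approximant has numerator coefficients [-24/49, 72/343]; denominator coefficients [1, 9/7].


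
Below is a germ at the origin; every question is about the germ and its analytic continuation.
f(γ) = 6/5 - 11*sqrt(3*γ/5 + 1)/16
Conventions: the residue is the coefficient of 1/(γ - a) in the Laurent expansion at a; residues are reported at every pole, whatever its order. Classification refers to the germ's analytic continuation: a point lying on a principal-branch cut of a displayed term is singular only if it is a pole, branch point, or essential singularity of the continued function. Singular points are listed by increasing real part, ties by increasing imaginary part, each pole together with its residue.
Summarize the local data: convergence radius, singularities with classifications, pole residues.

Branch term (-11/16)*sqrt(1 - γ/(-5/3)): its argument vanishes at γ = -5/3, a square-root branch point, modulus 5/3.
The radius of convergence is the smallest modulus among the singular points: 5/3.

Radius of convergence at 0: 5/3.
At -5/3: an algebraic (square-root) branch point.
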